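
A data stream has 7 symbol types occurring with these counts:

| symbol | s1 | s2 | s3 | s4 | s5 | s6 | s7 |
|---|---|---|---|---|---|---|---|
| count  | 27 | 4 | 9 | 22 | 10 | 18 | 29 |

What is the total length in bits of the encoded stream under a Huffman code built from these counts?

Merge the two smallest weights repeatedly:
s2(4) + s3(9) → 13
s5(10) + 13 → 23
s6(18) + s4(22) → 40
23 + s1(27) → 50
s7(29) + 40 → 69
50 + 69 → 119
Each symbol's bit-cost is frequency × depth; summing gives 314 bits (equivalently 13 + 23 + 40 + 50 + 69 + 119).

314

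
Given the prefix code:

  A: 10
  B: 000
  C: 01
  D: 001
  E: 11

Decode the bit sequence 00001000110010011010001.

Read left to right; each codeword is recognised as soon as it completes (prefix code):
  000→B | 01→C | 000→B | 11→E | 001→D | 001→D | 10→A | 10→A | 001→D
Decoded message: BCBEDDAAD

BCBEDDAAD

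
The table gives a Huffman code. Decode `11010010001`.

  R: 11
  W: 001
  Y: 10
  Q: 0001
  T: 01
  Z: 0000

RTWQ

Read left to right; each codeword is recognised as soon as it completes (prefix code):
  11→R | 01→T | 001→W | 0001→Q
Decoded message: RTWQ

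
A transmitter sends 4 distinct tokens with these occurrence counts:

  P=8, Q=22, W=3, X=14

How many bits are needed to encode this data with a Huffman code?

Greedily combine the two least-frequent nodes:
combine W(3), P(8) → 11
combine 11, X(14) → 25
combine Q(22), 25 → 47
The encoded length is the sum of every internal node's weight: 11 + 25 + 47 = 83 bits.

83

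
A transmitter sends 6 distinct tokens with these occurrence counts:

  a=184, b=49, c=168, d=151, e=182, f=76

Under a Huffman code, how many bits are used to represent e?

Build the tree from the bottom:
combine b(49), f(76) → 125
combine 125, d(151) → 276
combine c(168), e(182) → 350
combine a(184), 276 → 460
combine 350, 460 → 810
e sits 2 levels below the root, so its codeword is 2 bits.

2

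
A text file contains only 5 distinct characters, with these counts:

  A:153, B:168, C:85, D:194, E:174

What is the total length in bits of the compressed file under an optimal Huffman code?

1786

Greedily combine the two least-frequent nodes:
C(85) + A(153) → 238
B(168) + E(174) → 342
D(194) + 238 → 432
342 + 432 → 774
The encoded length is the sum of every internal node's weight: 238 + 342 + 432 + 774 = 1786 bits.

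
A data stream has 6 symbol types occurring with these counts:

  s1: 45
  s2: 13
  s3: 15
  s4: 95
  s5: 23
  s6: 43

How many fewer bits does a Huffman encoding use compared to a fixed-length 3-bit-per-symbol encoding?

162

Fixed-length: 3 bits × 234 symbols = 702 bits.
Huffman merges:
combine s2(13), s3(15) → 28
combine s5(23), 28 → 51
combine s6(43), s1(45) → 88
combine 51, 88 → 139
combine s4(95), 139 → 234
Huffman total = 28 + 51 + 88 + 139 + 234 = 540 bits.
Saving = 702 − 540 = 162 bits.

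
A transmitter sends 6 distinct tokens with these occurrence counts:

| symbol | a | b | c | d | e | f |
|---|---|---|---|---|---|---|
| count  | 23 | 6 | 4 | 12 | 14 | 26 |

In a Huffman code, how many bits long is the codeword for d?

Huffman merges, smallest pair first:
combine c(4), b(6) → 10
combine 10, d(12) → 22
combine e(14), 22 → 36
combine a(23), f(26) → 49
combine 36, 49 → 85
The subtree containing d is merged 3 times, so code length = 3.

3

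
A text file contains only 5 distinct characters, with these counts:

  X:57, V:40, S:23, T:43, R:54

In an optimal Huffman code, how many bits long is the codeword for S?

Repeatedly merge the two smallest:
S(23) + V(40) → 63
T(43) + R(54) → 97
X(57) + 63 → 120
97 + 120 → 217
S sits 3 levels below the root, so its codeword is 3 bits.

3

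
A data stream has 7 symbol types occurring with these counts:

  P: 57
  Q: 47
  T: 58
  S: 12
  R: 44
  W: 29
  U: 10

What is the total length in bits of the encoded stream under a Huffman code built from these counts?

Build the Huffman tree bottom-up:
U(10) + S(12) → 22
22 + W(29) → 51
R(44) + Q(47) → 91
51 + P(57) → 108
T(58) + 91 → 149
108 + 149 → 257
The encoded length is the sum of every internal node's weight: 22 + 51 + 91 + 108 + 149 + 257 = 678 bits.

678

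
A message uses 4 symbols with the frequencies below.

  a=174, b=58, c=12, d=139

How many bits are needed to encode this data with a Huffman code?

Greedily combine the two least-frequent nodes:
combine c(12), b(58) → 70
combine 70, d(139) → 209
combine a(174), 209 → 383
The encoded length is the sum of every internal node's weight: 70 + 209 + 383 = 662 bits.

662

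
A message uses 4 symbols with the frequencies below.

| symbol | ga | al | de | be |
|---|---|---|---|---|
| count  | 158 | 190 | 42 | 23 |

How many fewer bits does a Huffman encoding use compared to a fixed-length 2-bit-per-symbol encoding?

125

Fixed-length: 2 bits × 413 symbols = 826 bits.
Huffman merges:
be(23) + de(42) → 65
65 + ga(158) → 223
al(190) + 223 → 413
Huffman total = 65 + 223 + 413 = 701 bits.
Saving = 826 − 701 = 125 bits.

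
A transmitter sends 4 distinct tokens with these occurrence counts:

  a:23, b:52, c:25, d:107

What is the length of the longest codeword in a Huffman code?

3

Merge the two lowest-weight nodes at each step:
merge a(23) and c(25): 48
merge 48 and b(52): 100
merge 100 and d(107): 207
Maximum depth reached is 3.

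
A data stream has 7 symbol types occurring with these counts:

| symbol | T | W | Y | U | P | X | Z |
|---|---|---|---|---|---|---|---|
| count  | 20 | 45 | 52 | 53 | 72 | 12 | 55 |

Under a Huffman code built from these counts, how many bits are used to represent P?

2

Build the tree from the bottom:
combine X(12), T(20) → 32
combine 32, W(45) → 77
combine Y(52), U(53) → 105
combine Z(55), P(72) → 127
combine 77, 105 → 182
combine 127, 182 → 309
The subtree containing P is merged 2 times, so code length = 2.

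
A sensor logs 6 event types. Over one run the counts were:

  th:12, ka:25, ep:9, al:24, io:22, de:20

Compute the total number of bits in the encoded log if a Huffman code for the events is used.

286

Build the Huffman tree bottom-up:
ep(9) + th(12) → 21
de(20) + 21 → 41
io(22) + al(24) → 46
ka(25) + 41 → 66
46 + 66 → 112
Each symbol's bit-cost is frequency × depth; summing gives 286 bits (equivalently 21 + 41 + 46 + 66 + 112).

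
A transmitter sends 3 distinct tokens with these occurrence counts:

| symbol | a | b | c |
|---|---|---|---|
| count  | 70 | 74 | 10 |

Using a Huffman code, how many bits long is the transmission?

Build the Huffman tree bottom-up:
c(10) + a(70) → 80
b(74) + 80 → 154
Each symbol's bit-cost is frequency × depth; summing gives 234 bits (equivalently 80 + 154).

234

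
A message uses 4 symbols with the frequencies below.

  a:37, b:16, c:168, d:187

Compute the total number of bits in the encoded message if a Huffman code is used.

Greedily combine the two least-frequent nodes:
combine b(16), a(37) → 53
combine 53, c(168) → 221
combine d(187), 221 → 408
Each symbol's bit-cost is frequency × depth; summing gives 682 bits (equivalently 53 + 221 + 408).

682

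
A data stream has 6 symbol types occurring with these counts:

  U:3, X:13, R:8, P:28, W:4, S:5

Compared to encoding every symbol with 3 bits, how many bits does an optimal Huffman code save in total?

Fixed-length: 3 bits × 61 symbols = 183 bits.
Huffman merges:
U(3) + W(4) → 7
S(5) + 7 → 12
R(8) + 12 → 20
X(13) + 20 → 33
P(28) + 33 → 61
Huffman total = 7 + 12 + 20 + 33 + 61 = 133 bits.
Saving = 183 − 133 = 50 bits.

50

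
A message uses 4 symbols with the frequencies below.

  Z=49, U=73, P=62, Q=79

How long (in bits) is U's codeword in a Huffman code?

2

Build the tree from the bottom:
combine Z(49), P(62) → 111
combine U(73), Q(79) → 152
combine 111, 152 → 263
U's leaf is at depth 2, giving a 2-bit codeword.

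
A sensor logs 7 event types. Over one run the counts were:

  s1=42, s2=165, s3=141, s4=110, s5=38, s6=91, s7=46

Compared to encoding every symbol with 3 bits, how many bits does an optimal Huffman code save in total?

226

Fixed-length: 3 bits × 633 symbols = 1899 bits.
Huffman merges:
s5(38) + s1(42) → 80
s7(46) + 80 → 126
s6(91) + s4(110) → 201
126 + s3(141) → 267
s2(165) + 201 → 366
267 + 366 → 633
Huffman total = 80 + 126 + 201 + 267 + 366 + 633 = 1673 bits.
Saving = 1899 − 1673 = 226 bits.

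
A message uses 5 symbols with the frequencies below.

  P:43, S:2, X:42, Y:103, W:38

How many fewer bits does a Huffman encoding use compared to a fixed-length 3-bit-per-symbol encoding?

209

Fixed-length: 3 bits × 228 symbols = 684 bits.
Huffman merges:
S(2) + W(38) → 40
40 + X(42) → 82
P(43) + 82 → 125
Y(103) + 125 → 228
Huffman total = 40 + 82 + 125 + 228 = 475 bits.
Saving = 684 − 475 = 209 bits.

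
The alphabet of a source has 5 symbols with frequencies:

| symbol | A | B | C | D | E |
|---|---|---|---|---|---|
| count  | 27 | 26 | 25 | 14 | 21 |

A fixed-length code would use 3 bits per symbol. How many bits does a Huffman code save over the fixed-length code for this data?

Fixed-length: 3 bits × 113 symbols = 339 bits.
Huffman merges:
merge D(14) and E(21): 35
merge C(25) and B(26): 51
merge A(27) and 35: 62
merge 51 and 62: 113
Huffman total = 35 + 51 + 62 + 113 = 261 bits.
Saving = 339 − 261 = 78 bits.

78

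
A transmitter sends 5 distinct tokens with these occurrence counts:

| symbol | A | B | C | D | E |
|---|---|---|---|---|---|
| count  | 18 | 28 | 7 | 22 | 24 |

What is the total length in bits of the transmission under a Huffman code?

223

Greedily combine the two least-frequent nodes:
C(7) + A(18) → 25
D(22) + E(24) → 46
25 + B(28) → 53
46 + 53 → 99
Each symbol's bit-cost is frequency × depth; summing gives 223 bits (equivalently 25 + 46 + 53 + 99).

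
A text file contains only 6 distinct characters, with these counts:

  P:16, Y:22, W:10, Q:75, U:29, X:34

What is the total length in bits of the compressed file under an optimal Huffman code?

434

Build the Huffman tree bottom-up:
W(10) + P(16) → 26
Y(22) + 26 → 48
U(29) + X(34) → 63
48 + 63 → 111
Q(75) + 111 → 186
Total encoded bits = sum of merged weights = 26 + 48 + 63 + 111 + 186 = 434.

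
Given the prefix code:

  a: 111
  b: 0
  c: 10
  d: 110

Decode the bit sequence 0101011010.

Read left to right; each codeword is recognised as soon as it completes (prefix code):
  0→b | 10→c | 10→c | 110→d | 10→c
Decoded message: bccdc

bccdc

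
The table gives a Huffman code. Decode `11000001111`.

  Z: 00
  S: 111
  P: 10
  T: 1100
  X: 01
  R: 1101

Read left to right; each codeword is recognised as soon as it completes (prefix code):
  1100→T | 00→Z | 01→X | 111→S
Decoded message: TZXS

TZXS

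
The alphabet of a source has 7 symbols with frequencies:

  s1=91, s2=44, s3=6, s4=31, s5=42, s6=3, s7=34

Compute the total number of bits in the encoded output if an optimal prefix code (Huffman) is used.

Greedily combine the two least-frequent nodes:
s6(3) + s3(6) → 9
9 + s4(31) → 40
s7(34) + 40 → 74
s5(42) + s2(44) → 86
74 + 86 → 160
s1(91) + 160 → 251
The encoded length is the sum of every internal node's weight: 9 + 40 + 74 + 86 + 160 + 251 = 620 bits.

620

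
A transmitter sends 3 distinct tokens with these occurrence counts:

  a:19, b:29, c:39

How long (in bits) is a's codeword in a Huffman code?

2

Build the tree from the bottom:
merge a(19) and b(29): 48
merge c(39) and 48: 87
a sits 2 levels below the root, so its codeword is 2 bits.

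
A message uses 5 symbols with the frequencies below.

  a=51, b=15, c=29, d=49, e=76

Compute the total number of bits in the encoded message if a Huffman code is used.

484

Greedily combine the two least-frequent nodes:
merge b(15) and c(29): 44
merge 44 and d(49): 93
merge a(51) and e(76): 127
merge 93 and 127: 220
Each symbol's bit-cost is frequency × depth; summing gives 484 bits (equivalently 44 + 93 + 127 + 220).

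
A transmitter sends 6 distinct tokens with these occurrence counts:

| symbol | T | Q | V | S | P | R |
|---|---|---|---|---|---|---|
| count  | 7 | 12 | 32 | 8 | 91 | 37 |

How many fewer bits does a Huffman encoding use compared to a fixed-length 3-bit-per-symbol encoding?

177

Fixed-length: 3 bits × 187 symbols = 561 bits.
Huffman merges:
combine T(7), S(8) → 15
combine Q(12), 15 → 27
combine 27, V(32) → 59
combine R(37), 59 → 96
combine P(91), 96 → 187
Huffman total = 15 + 27 + 59 + 96 + 187 = 384 bits.
Saving = 561 − 384 = 177 bits.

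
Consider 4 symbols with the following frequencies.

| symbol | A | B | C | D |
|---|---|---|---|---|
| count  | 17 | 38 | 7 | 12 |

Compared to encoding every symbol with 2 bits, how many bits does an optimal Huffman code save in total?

19

Fixed-length: 2 bits × 74 symbols = 148 bits.
Huffman merges:
merge C(7) and D(12): 19
merge A(17) and 19: 36
merge 36 and B(38): 74
Huffman total = 19 + 36 + 74 = 129 bits.
Saving = 148 − 129 = 19 bits.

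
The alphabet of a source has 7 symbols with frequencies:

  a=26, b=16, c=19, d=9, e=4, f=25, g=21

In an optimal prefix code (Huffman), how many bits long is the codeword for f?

Build the tree from the bottom:
merge e(4) and d(9): 13
merge 13 and b(16): 29
merge c(19) and g(21): 40
merge f(25) and a(26): 51
merge 29 and 40: 69
merge 51 and 69: 120
f sits 2 levels below the root, so its codeword is 2 bits.

2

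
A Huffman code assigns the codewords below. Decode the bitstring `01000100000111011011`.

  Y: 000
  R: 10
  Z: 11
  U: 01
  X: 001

Read left to right; each codeword is recognised as soon as it completes (prefix code):
  01→U | 000→Y | 10→R | 000→Y | 01→U | 11→Z | 01→U | 10→R | 11→Z
Decoded message: UYRYUZURZ

UYRYUZURZ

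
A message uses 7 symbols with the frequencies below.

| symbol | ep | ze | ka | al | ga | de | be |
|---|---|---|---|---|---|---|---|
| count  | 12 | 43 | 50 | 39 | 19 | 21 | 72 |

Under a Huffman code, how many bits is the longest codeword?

Merge the two lowest-weight nodes at each step:
combine ep(12), ga(19) → 31
combine de(21), 31 → 52
combine al(39), ze(43) → 82
combine ka(50), 52 → 102
combine be(72), 82 → 154
combine 102, 154 → 256
The rarest symbols sit at the bottom; the longest codeword is 4 bits.

4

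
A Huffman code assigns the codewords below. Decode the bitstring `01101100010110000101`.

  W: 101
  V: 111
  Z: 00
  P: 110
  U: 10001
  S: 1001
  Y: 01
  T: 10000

Read left to right; each codeword is recognised as soon as it completes (prefix code):
  01→Y | 101→W | 10001→U | 01→Y | 10000→T | 101→W
Decoded message: YWUYTW

YWUYTW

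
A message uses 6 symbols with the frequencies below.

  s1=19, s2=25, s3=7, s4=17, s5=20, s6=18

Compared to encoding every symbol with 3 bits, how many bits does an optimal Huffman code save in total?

Fixed-length: 3 bits × 106 symbols = 318 bits.
Huffman merges:
merge s3(7) and s4(17): 24
merge s6(18) and s1(19): 37
merge s5(20) and 24: 44
merge s2(25) and 37: 62
merge 44 and 62: 106
Huffman total = 24 + 37 + 44 + 62 + 106 = 273 bits.
Saving = 318 − 273 = 45 bits.

45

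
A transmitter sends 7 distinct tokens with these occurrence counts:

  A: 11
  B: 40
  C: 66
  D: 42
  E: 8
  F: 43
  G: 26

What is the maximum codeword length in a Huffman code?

4

Merge the two lowest-weight nodes at each step:
merge E(8) and A(11): 19
merge 19 and G(26): 45
merge B(40) and D(42): 82
merge F(43) and 45: 88
merge C(66) and 82: 148
merge 88 and 148: 236
Maximum depth reached is 4.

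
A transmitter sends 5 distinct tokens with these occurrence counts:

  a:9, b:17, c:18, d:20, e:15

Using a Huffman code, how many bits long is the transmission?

182

Build the Huffman tree bottom-up:
merge a(9) and e(15): 24
merge b(17) and c(18): 35
merge d(20) and 24: 44
merge 35 and 44: 79
Each symbol's bit-cost is frequency × depth; summing gives 182 bits (equivalently 24 + 35 + 44 + 79).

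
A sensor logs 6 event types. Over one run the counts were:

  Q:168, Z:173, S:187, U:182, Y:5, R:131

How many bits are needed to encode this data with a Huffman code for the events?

Build the Huffman tree bottom-up:
combine Y(5), R(131) → 136
combine 136, Q(168) → 304
combine Z(173), U(182) → 355
combine S(187), 304 → 491
combine 355, 491 → 846
Total encoded bits = sum of merged weights = 136 + 304 + 355 + 491 + 846 = 2132.

2132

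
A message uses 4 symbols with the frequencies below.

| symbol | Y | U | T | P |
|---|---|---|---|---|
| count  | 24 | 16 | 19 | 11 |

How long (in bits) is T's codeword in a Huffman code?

Repeatedly merge the two smallest:
combine P(11), U(16) → 27
combine T(19), Y(24) → 43
combine 27, 43 → 70
The subtree containing T is merged 2 times, so code length = 2.

2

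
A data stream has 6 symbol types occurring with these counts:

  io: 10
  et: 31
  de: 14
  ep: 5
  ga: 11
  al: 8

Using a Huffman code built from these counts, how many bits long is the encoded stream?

Greedily combine the two least-frequent nodes:
merge ep(5) and al(8): 13
merge io(10) and ga(11): 21
merge 13 and de(14): 27
merge 21 and 27: 48
merge et(31) and 48: 79
The encoded length is the sum of every internal node's weight: 13 + 21 + 27 + 48 + 79 = 188 bits.

188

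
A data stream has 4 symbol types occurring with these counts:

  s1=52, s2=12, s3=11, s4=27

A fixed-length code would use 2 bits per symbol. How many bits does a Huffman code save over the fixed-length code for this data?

Fixed-length: 2 bits × 102 symbols = 204 bits.
Huffman merges:
combine s3(11), s2(12) → 23
combine 23, s4(27) → 50
combine 50, s1(52) → 102
Huffman total = 23 + 50 + 102 = 175 bits.
Saving = 204 − 175 = 29 bits.

29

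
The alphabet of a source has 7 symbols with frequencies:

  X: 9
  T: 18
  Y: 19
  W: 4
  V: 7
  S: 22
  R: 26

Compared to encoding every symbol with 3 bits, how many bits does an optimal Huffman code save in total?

Fixed-length: 3 bits × 105 symbols = 315 bits.
Huffman merges:
combine W(4), V(7) → 11
combine X(9), 11 → 20
combine T(18), Y(19) → 37
combine 20, S(22) → 42
combine R(26), 37 → 63
combine 42, 63 → 105
Huffman total = 11 + 20 + 37 + 42 + 63 + 105 = 278 bits.
Saving = 315 − 278 = 37 bits.

37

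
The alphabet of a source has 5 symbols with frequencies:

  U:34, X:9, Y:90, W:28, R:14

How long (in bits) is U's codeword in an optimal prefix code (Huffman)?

2

Huffman merges, smallest pair first:
merge X(9) and R(14): 23
merge 23 and W(28): 51
merge U(34) and 51: 85
merge 85 and Y(90): 175
U sits 2 levels below the root, so its codeword is 2 bits.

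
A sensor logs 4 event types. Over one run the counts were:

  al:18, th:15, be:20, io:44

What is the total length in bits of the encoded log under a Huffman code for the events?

Merge the two smallest weights repeatedly:
th(15) + al(18) → 33
be(20) + 33 → 53
io(44) + 53 → 97
Each symbol's bit-cost is frequency × depth; summing gives 183 bits (equivalently 33 + 53 + 97).

183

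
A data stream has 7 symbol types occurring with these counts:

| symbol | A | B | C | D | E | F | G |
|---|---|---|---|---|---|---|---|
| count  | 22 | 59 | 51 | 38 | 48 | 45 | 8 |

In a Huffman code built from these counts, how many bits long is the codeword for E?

Huffman merges, smallest pair first:
G(8) + A(22) → 30
30 + D(38) → 68
F(45) + E(48) → 93
C(51) + B(59) → 110
68 + 93 → 161
110 + 161 → 271
E sits 3 levels below the root, so its codeword is 3 bits.

3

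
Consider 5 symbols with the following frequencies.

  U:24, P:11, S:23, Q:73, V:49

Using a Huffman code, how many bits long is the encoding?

Merge the two smallest weights repeatedly:
combine P(11), S(23) → 34
combine U(24), 34 → 58
combine V(49), 58 → 107
combine Q(73), 107 → 180
Total encoded bits = sum of merged weights = 34 + 58 + 107 + 180 = 379.

379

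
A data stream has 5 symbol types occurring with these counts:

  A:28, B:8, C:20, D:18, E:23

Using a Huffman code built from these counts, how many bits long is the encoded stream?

Greedily combine the two least-frequent nodes:
merge B(8) and D(18): 26
merge C(20) and E(23): 43
merge 26 and A(28): 54
merge 43 and 54: 97
The encoded length is the sum of every internal node's weight: 26 + 43 + 54 + 97 = 220 bits.

220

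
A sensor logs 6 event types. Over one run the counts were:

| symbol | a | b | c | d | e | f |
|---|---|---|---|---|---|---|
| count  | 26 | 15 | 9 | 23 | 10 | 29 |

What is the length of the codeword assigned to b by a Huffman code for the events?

3

Huffman merges, smallest pair first:
combine c(9), e(10) → 19
combine b(15), 19 → 34
combine d(23), a(26) → 49
combine f(29), 34 → 63
combine 49, 63 → 112
b sits 3 levels below the root, so its codeword is 3 bits.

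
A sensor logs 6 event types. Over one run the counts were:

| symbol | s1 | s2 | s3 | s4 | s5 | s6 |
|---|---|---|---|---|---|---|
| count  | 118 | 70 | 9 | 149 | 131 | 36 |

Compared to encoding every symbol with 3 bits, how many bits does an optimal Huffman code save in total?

353

Fixed-length: 3 bits × 513 symbols = 1539 bits.
Huffman merges:
combine s3(9), s6(36) → 45
combine 45, s2(70) → 115
combine 115, s1(118) → 233
combine s5(131), s4(149) → 280
combine 233, 280 → 513
Huffman total = 45 + 115 + 233 + 280 + 513 = 1186 bits.
Saving = 1539 − 1186 = 353 bits.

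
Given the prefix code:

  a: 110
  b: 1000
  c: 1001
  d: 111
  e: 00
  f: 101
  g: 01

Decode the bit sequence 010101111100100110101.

Read left to right; each codeword is recognised as soon as it completes (prefix code):
  01→g | 01→g | 01→g | 111→d | 1001→c | 00→e | 110→a | 101→f
Decoded message: gggdceaf

gggdceaf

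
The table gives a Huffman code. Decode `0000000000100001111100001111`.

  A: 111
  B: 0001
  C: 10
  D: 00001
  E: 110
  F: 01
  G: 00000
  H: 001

GGCBACBA

Read left to right; each codeword is recognised as soon as it completes (prefix code):
  00000→G | 00000→G | 10→C | 0001→B | 111→A | 10→C | 0001→B | 111→A
Decoded message: GGCBACBA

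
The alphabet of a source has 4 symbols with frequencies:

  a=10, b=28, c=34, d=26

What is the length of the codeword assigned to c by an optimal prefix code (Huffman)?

2

Huffman merges, smallest pair first:
merge a(10) and d(26): 36
merge b(28) and c(34): 62
merge 36 and 62: 98
c sits 2 levels below the root, so its codeword is 2 bits.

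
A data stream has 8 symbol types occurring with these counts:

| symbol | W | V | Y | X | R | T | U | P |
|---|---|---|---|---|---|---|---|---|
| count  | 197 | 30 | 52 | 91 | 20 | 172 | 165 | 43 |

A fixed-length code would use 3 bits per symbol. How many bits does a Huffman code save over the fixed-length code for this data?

248

Fixed-length: 3 bits × 770 symbols = 2310 bits.
Huffman merges:
combine R(20), V(30) → 50
combine P(43), 50 → 93
combine Y(52), X(91) → 143
combine 93, 143 → 236
combine U(165), T(172) → 337
combine W(197), 236 → 433
combine 337, 433 → 770
Huffman total = 50 + 93 + 143 + 236 + 337 + 433 + 770 = 2062 bits.
Saving = 2310 − 2062 = 248 bits.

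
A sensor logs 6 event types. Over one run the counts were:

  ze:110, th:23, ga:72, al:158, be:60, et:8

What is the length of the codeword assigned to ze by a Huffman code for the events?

2

Repeatedly merge the two smallest:
et(8) + th(23) → 31
31 + be(60) → 91
ga(72) + 91 → 163
ze(110) + al(158) → 268
163 + 268 → 431
ze sits 2 levels below the root, so its codeword is 2 bits.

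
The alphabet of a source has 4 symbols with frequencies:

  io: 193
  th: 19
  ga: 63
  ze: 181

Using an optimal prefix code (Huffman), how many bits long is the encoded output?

Build the Huffman tree bottom-up:
merge th(19) and ga(63): 82
merge 82 and ze(181): 263
merge io(193) and 263: 456
Each symbol's bit-cost is frequency × depth; summing gives 801 bits (equivalently 82 + 263 + 456).

801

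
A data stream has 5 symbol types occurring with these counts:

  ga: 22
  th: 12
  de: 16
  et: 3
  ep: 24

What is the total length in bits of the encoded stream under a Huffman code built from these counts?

Build the Huffman tree bottom-up:
merge et(3) and th(12): 15
merge 15 and de(16): 31
merge ga(22) and ep(24): 46
merge 31 and 46: 77
Total encoded bits = sum of merged weights = 15 + 31 + 46 + 77 = 169.

169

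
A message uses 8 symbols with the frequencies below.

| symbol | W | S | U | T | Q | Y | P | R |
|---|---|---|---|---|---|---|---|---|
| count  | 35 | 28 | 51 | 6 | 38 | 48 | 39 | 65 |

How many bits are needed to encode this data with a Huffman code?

Greedily combine the two least-frequent nodes:
T(6) + S(28) → 34
34 + W(35) → 69
Q(38) + P(39) → 77
Y(48) + U(51) → 99
R(65) + 69 → 134
77 + 99 → 176
134 + 176 → 310
Each symbol's bit-cost is frequency × depth; summing gives 899 bits (equivalently 34 + 69 + 77 + 99 + 134 + 176 + 310).

899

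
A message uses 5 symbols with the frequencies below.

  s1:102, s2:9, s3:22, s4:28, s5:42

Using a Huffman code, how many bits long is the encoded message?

394

Build the Huffman tree bottom-up:
s2(9) + s3(22) → 31
s4(28) + 31 → 59
s5(42) + 59 → 101
101 + s1(102) → 203
Total encoded bits = sum of merged weights = 31 + 59 + 101 + 203 = 394.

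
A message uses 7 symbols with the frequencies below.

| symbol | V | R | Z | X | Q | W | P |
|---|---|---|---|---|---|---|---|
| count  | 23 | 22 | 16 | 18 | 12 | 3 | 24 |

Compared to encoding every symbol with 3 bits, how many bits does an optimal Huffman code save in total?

Fixed-length: 3 bits × 118 symbols = 354 bits.
Huffman merges:
W(3) + Q(12) → 15
15 + Z(16) → 31
X(18) + R(22) → 40
V(23) + P(24) → 47
31 + 40 → 71
47 + 71 → 118
Huffman total = 15 + 31 + 40 + 47 + 71 + 118 = 322 bits.
Saving = 354 − 322 = 32 bits.

32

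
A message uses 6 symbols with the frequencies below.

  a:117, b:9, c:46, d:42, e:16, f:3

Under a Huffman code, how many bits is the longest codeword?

5

Merge the two lowest-weight nodes at each step:
combine f(3), b(9) → 12
combine 12, e(16) → 28
combine 28, d(42) → 70
combine c(46), 70 → 116
combine 116, a(117) → 233
The first pair merged (f, b) ends up deepest, at depth 5.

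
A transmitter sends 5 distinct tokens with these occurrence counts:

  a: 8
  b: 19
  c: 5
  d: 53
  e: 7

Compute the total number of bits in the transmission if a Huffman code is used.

Build the Huffman tree bottom-up:
combine c(5), e(7) → 12
combine a(8), 12 → 20
combine b(19), 20 → 39
combine 39, d(53) → 92
Each symbol's bit-cost is frequency × depth; summing gives 163 bits (equivalently 12 + 20 + 39 + 92).

163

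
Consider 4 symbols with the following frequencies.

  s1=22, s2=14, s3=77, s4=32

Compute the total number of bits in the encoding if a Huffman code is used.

Build the Huffman tree bottom-up:
combine s2(14), s1(22) → 36
combine s4(32), 36 → 68
combine 68, s3(77) → 145
Total encoded bits = sum of merged weights = 36 + 68 + 145 = 249.

249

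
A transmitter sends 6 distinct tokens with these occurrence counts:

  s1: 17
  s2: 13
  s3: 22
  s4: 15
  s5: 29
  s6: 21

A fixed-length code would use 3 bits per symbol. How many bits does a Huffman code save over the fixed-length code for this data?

Fixed-length: 3 bits × 117 symbols = 351 bits.
Huffman merges:
combine s2(13), s4(15) → 28
combine s1(17), s6(21) → 38
combine s3(22), 28 → 50
combine s5(29), 38 → 67
combine 50, 67 → 117
Huffman total = 28 + 38 + 50 + 67 + 117 = 300 bits.
Saving = 351 − 300 = 51 bits.

51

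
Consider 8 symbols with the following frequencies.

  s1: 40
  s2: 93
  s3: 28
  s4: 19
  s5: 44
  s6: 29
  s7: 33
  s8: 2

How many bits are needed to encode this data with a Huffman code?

Merge the two smallest weights repeatedly:
s8(2) + s4(19) → 21
21 + s3(28) → 49
s6(29) + s7(33) → 62
s1(40) + s5(44) → 84
49 + 62 → 111
84 + s2(93) → 177
111 + 177 → 288
Each symbol's bit-cost is frequency × depth; summing gives 792 bits (equivalently 21 + 49 + 62 + 84 + 111 + 177 + 288).

792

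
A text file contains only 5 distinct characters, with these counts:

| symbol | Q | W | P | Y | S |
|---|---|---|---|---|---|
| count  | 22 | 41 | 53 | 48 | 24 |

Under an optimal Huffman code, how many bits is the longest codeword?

Merge the two lowest-weight nodes at each step:
Q(22) + S(24) → 46
W(41) + 46 → 87
Y(48) + P(53) → 101
87 + 101 → 188
The first pair merged (Q, S) ends up deepest, at depth 3.

3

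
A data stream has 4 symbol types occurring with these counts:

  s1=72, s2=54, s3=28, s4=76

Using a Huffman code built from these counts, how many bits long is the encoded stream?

Build the Huffman tree bottom-up:
combine s3(28), s2(54) → 82
combine s1(72), s4(76) → 148
combine 82, 148 → 230
Total encoded bits = sum of merged weights = 82 + 148 + 230 = 460.

460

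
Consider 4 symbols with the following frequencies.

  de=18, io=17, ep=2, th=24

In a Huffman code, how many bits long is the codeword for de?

Build the tree from the bottom:
ep(2) + io(17) → 19
de(18) + 19 → 37
th(24) + 37 → 61
de's leaf is at depth 2, giving a 2-bit codeword.

2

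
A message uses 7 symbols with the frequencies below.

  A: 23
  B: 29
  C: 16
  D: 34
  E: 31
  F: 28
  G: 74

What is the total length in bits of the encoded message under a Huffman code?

Merge the two smallest weights repeatedly:
merge C(16) and A(23): 39
merge F(28) and B(29): 57
merge E(31) and D(34): 65
merge 39 and 57: 96
merge 65 and G(74): 139
merge 96 and 139: 235
Each symbol's bit-cost is frequency × depth; summing gives 631 bits (equivalently 39 + 57 + 65 + 96 + 139 + 235).

631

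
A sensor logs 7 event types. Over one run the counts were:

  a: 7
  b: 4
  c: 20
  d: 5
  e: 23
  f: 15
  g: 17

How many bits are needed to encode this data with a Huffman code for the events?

238

Merge the two smallest weights repeatedly:
b(4) + d(5) → 9
a(7) + 9 → 16
f(15) + 16 → 31
g(17) + c(20) → 37
e(23) + 31 → 54
37 + 54 → 91
Each symbol's bit-cost is frequency × depth; summing gives 238 bits (equivalently 9 + 16 + 31 + 37 + 54 + 91).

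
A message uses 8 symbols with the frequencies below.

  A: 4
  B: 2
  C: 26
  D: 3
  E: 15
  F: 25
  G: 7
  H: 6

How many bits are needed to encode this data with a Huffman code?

225

Merge the two smallest weights repeatedly:
merge B(2) and D(3): 5
merge A(4) and 5: 9
merge H(6) and G(7): 13
merge 9 and 13: 22
merge E(15) and 22: 37
merge F(25) and C(26): 51
merge 37 and 51: 88
Each symbol's bit-cost is frequency × depth; summing gives 225 bits (equivalently 5 + 9 + 13 + 22 + 37 + 51 + 88).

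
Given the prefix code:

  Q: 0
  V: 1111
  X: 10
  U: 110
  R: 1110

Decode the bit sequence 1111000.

Read left to right; each codeword is recognised as soon as it completes (prefix code):
  1111→V | 0→Q | 0→Q | 0→Q
Decoded message: VQQQ

VQQQ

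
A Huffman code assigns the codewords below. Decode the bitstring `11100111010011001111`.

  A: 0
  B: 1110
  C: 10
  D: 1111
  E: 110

BABCAEAD

Read left to right; each codeword is recognised as soon as it completes (prefix code):
  1110→B | 0→A | 1110→B | 10→C | 0→A | 110→E | 0→A | 1111→D
Decoded message: BABCAEAD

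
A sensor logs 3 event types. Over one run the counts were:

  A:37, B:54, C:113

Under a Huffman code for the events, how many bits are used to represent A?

2

Build the tree from the bottom:
merge A(37) and B(54): 91
merge 91 and C(113): 204
A sits 2 levels below the root, so its codeword is 2 bits.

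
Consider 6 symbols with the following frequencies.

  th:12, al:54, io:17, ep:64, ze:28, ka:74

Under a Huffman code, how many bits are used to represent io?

Huffman merges, smallest pair first:
merge th(12) and io(17): 29
merge ze(28) and 29: 57
merge al(54) and 57: 111
merge ep(64) and ka(74): 138
merge 111 and 138: 249
io's leaf is at depth 4, giving a 4-bit codeword.

4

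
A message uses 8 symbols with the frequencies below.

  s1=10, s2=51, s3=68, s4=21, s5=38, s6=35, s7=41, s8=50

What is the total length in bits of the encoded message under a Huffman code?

905

Greedily combine the two least-frequent nodes:
combine s1(10), s4(21) → 31
combine 31, s6(35) → 66
combine s5(38), s7(41) → 79
combine s8(50), s2(51) → 101
combine 66, s3(68) → 134
combine 79, 101 → 180
combine 134, 180 → 314
Total encoded bits = sum of merged weights = 31 + 66 + 79 + 101 + 134 + 180 + 314 = 905.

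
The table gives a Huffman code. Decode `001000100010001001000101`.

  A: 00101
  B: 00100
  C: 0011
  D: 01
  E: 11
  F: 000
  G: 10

BDFGBGA

Read left to right; each codeword is recognised as soon as it completes (prefix code):
  00100→B | 01→D | 000→F | 10→G | 00100→B | 10→G | 00101→A
Decoded message: BDFGBGA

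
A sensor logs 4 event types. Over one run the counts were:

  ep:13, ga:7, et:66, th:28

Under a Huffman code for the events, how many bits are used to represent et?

1

Repeatedly merge the two smallest:
merge ga(7) and ep(13): 20
merge 20 and th(28): 48
merge 48 and et(66): 114
et is a child of the root — depth 1, so its codeword is a single bit.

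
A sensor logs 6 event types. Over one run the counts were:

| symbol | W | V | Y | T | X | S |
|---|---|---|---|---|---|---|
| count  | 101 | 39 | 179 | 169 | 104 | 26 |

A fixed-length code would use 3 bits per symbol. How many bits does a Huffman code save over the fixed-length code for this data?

387

Fixed-length: 3 bits × 618 symbols = 1854 bits.
Huffman merges:
S(26) + V(39) → 65
65 + W(101) → 166
X(104) + 166 → 270
T(169) + Y(179) → 348
270 + 348 → 618
Huffman total = 65 + 166 + 270 + 348 + 618 = 1467 bits.
Saving = 1854 − 1467 = 387 bits.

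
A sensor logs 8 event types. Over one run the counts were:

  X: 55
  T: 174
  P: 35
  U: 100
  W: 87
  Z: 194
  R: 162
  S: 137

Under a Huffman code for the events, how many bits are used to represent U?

Huffman merges, smallest pair first:
merge P(35) and X(55): 90
merge W(87) and 90: 177
merge U(100) and S(137): 237
merge R(162) and T(174): 336
merge 177 and Z(194): 371
merge 237 and 336: 573
merge 371 and 573: 944
U sits 3 levels below the root, so its codeword is 3 bits.

3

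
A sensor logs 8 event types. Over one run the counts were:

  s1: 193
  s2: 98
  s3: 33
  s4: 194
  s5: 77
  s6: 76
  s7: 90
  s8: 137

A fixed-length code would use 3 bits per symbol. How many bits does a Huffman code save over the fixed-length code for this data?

111

Fixed-length: 3 bits × 898 symbols = 2694 bits.
Huffman merges:
combine s3(33), s6(76) → 109
combine s5(77), s7(90) → 167
combine s2(98), 109 → 207
combine s8(137), 167 → 304
combine s1(193), s4(194) → 387
combine 207, 304 → 511
combine 387, 511 → 898
Huffman total = 109 + 167 + 207 + 304 + 387 + 511 + 898 = 2583 bits.
Saving = 2694 − 2583 = 111 bits.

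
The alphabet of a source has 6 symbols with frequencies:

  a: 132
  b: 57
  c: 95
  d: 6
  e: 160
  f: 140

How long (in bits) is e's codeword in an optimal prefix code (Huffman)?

Repeatedly merge the two smallest:
d(6) + b(57) → 63
63 + c(95) → 158
a(132) + f(140) → 272
158 + e(160) → 318
272 + 318 → 590
The subtree containing e is merged 2 times, so code length = 2.

2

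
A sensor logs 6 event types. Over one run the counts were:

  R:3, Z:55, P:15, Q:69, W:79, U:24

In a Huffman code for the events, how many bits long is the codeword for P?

Build the tree from the bottom:
R(3) + P(15) → 18
18 + U(24) → 42
42 + Z(55) → 97
Q(69) + W(79) → 148
97 + 148 → 245
The subtree containing P is merged 4 times, so code length = 4.

4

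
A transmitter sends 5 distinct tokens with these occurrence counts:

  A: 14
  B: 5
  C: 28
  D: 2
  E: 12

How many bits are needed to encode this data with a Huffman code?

120

Merge the two smallest weights repeatedly:
D(2) + B(5) → 7
7 + E(12) → 19
A(14) + 19 → 33
C(28) + 33 → 61
Total encoded bits = sum of merged weights = 7 + 19 + 33 + 61 = 120.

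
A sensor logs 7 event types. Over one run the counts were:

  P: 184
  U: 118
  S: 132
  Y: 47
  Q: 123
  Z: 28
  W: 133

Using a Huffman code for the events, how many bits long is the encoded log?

Merge the two smallest weights repeatedly:
merge Z(28) and Y(47): 75
merge 75 and U(118): 193
merge Q(123) and S(132): 255
merge W(133) and P(184): 317
merge 193 and 255: 448
merge 317 and 448: 765
Each symbol's bit-cost is frequency × depth; summing gives 2053 bits (equivalently 75 + 193 + 255 + 317 + 448 + 765).

2053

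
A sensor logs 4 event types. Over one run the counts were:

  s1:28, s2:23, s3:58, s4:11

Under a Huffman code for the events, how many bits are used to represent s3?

Repeatedly merge the two smallest:
s4(11) + s2(23) → 34
s1(28) + 34 → 62
s3(58) + 62 → 120
s3 is merged only at the final step, so code length = 1.

1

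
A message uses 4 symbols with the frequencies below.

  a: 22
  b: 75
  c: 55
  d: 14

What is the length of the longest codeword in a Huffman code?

Merge the two lowest-weight nodes at each step:
combine d(14), a(22) → 36
combine 36, c(55) → 91
combine b(75), 91 → 166
Maximum depth reached is 3.

3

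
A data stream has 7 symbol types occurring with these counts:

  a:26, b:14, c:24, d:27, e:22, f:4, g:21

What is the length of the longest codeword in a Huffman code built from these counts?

4

Merge the two lowest-weight nodes at each step:
f(4) + b(14) → 18
18 + g(21) → 39
e(22) + c(24) → 46
a(26) + d(27) → 53
39 + 46 → 85
53 + 85 → 138
The first pair merged (f, b) ends up deepest, at depth 4.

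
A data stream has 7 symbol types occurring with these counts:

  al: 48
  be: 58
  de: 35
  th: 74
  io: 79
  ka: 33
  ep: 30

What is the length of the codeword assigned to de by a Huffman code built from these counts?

3

Build the tree from the bottom:
merge ep(30) and ka(33): 63
merge de(35) and al(48): 83
merge be(58) and 63: 121
merge th(74) and io(79): 153
merge 83 and 121: 204
merge 153 and 204: 357
The subtree containing de is merged 3 times, so code length = 3.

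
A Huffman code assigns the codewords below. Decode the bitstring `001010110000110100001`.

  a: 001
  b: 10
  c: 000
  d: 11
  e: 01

aeebcdece

Read left to right; each codeword is recognised as soon as it completes (prefix code):
  001→a | 01→e | 01→e | 10→b | 000→c | 11→d | 01→e | 000→c | 01→e
Decoded message: aeebcdece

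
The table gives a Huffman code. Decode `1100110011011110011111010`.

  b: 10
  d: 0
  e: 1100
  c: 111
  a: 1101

eeacddcad

Read left to right; each codeword is recognised as soon as it completes (prefix code):
  1100→e | 1100→e | 1101→a | 111→c | 0→d | 0→d | 111→c | 1101→a | 0→d
Decoded message: eeacddcad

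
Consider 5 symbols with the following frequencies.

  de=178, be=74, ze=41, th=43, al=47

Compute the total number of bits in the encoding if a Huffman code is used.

Build the Huffman tree bottom-up:
merge ze(41) and th(43): 84
merge al(47) and be(74): 121
merge 84 and 121: 205
merge de(178) and 205: 383
Total encoded bits = sum of merged weights = 84 + 121 + 205 + 383 = 793.

793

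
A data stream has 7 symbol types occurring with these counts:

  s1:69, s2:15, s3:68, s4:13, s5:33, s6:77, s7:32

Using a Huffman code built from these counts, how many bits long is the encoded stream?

795

Merge the two smallest weights repeatedly:
merge s4(13) and s2(15): 28
merge 28 and s7(32): 60
merge s5(33) and 60: 93
merge s3(68) and s1(69): 137
merge s6(77) and 93: 170
merge 137 and 170: 307
Each symbol's bit-cost is frequency × depth; summing gives 795 bits (equivalently 28 + 60 + 93 + 137 + 170 + 307).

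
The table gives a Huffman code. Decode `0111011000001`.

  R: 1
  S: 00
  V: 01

Read left to right; each codeword is recognised as soon as it completes (prefix code):
  01→V | 1→R | 1→R | 01→V | 1→R | 00→S | 00→S | 01→V
Decoded message: VRRVRSSV

VRRVRSSV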